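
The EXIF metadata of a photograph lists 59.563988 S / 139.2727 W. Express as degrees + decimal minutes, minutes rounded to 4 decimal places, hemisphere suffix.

φ: fractional part 0.563988 → 33.839280 minutes
λ: minutes = (139.272700 − 139) × 60 = 16.362000

59° 33.8393′ S, 139° 16.3620′ W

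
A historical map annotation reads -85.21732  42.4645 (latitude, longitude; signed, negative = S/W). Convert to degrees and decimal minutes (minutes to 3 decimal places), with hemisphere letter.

Latitude is negative → S; |value| = 85.217320
φ: fractional part 0.217320 → 13.03920 minutes
λ: minutes = (42.464500 − 42) × 60 = 27.87000

85° 13.039′ S, 42° 27.870′ E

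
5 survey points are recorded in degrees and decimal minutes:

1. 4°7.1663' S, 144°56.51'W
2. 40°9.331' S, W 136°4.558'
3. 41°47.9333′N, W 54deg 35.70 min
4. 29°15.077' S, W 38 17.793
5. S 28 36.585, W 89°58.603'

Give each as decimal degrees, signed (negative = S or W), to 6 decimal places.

1. -4.119438, -144.941833
2. -40.155517, -136.075967
3. 41.798888, -54.595000
4. -29.251283, -38.296550
5. -28.609750, -89.976717

Point 1:
  Latitude: 4 + 7.1663/60 = 4.1194383
  S ⇒ negate
  Lon: 144 + 56.51/60 = 144.9418333
  W → negative
Point 2:
  Latitude: 9.331′ = 0.155517°; total 40.1555167
  S → negative
  λ: 4.558′ = 0.075967°; total 136.0759667
  W → negative
Point 3:
  Lat: 47.9333′ = 0.798888°; total 41.7988883
  N ⇒ keep positive
  λ: 54 + 35.7/60 = 54.5950000
  W → negative
Point 4:
  Latitude: 29 + 15.077/60 = 29.2512833
  S → negative
  λ: 17.793′ = 0.296550°; total 38.2965500
  W ⇒ negate
Point 5:
  φ: 28 + 36.585/60 = 28.6097500
  S → negative
  Lon: 89 + 58.603/60 = 89.9767167
  hemisphere W, so the sign is −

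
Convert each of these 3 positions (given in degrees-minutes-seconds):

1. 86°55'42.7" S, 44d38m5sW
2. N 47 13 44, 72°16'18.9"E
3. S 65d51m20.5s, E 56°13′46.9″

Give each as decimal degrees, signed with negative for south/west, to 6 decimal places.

1. -86.928528, -44.634722
2. 47.228889, 72.271917
3. -65.855694, 56.229694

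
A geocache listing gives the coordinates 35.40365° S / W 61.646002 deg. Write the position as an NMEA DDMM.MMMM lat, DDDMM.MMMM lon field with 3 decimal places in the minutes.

3524.219,S / 06138.760,W

Latitude: fractional part 0.403650 → 24.21900 minutes
Lon: 61° + 0.646002 × 60 = 61° 38.76012′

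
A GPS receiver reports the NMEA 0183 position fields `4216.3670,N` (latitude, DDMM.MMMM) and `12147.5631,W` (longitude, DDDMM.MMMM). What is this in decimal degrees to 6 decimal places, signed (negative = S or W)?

Lat: split at 2 digits → 42° and 16.367′; 42 + 16.367/60 = 42.2727833
N → positive
Longitude: degrees = first 3 digits = 121, minutes = 47.5631; 121 + 47.5631/60 = 121.7927183
hemisphere W, so the sign is −

42.272783, -121.792718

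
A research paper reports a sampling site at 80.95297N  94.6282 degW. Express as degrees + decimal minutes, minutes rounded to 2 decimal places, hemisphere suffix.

φ: fractional part 0.952970 → 57.1782 minutes
Lon: minutes = (94.628200 − 94) × 60 = 37.6920

80° 57.18′ N, 94° 37.69′ W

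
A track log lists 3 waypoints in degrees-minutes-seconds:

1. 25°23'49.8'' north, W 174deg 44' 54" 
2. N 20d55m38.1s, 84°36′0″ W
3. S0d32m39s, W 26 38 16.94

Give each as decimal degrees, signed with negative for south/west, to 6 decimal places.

1. 25.397167, -174.748333
2. 20.927250, -84.600000
3. -0.544167, -26.638039

Point 1:
  Lat: 25° + 23/60 + 49.8/3600 = 25 + 0.383333 + 0.013833 = 25.3971667
  N → positive
  Longitude: 44′ + 54″ = 44.90000′; 174 + 44.90000/60 = 174.7483333
  W ⇒ negate
Point 2:
  Latitude: 20° + 55/60 + 38.1/3600 = 20 + 0.916667 + 0.010583 = 20.9272500
  N ⇒ keep positive
  Longitude: 36′ + 0″ = 36.00000′; 84 + 36.00000/60 = 84.6000000
  W ⇒ negate
Point 3:
  φ: 32′ + 39″ = 32.65000′; 0 + 32.65000/60 = 0.5441667
  S → negative
  Longitude: 38′ + 16.94″ = 38.28233′; 26 + 38.28233/60 = 26.6380389
  W ⇒ negate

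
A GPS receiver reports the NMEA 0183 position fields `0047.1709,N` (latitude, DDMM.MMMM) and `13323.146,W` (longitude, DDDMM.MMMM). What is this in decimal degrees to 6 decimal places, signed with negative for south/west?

0.786182, -133.385767

Lat: split at 2 digits → 00° and 47.1709′; 0 + 47.1709/60 = 0.7861817
N → positive
Lon: split at 3 digits → 133° and 23.146′; 133 + 23.146/60 = 133.3857667
W ⇒ negate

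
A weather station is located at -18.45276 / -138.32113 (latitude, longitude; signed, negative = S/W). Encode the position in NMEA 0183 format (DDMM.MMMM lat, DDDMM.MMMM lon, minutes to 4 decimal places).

1827.1656,S / 13819.2678,W

Latitude is negative → S; |value| = 18.452760
Latitude: minutes = (18.452760 − 18) × 60 = 27.165600
Longitude is negative → W; |value| = 138.321130
λ: minutes = (138.321130 − 138) × 60 = 19.267800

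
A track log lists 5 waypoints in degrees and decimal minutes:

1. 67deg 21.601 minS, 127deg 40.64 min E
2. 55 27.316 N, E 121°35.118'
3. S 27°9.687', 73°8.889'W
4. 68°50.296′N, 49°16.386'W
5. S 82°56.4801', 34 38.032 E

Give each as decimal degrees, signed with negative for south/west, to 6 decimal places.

1. -67.360017, 127.677333
2. 55.455267, 121.585300
3. -27.161450, -73.148150
4. 68.838267, -49.273100
5. -82.941335, 34.633867

Point 1:
  Latitude: 67 + 21.601/60 = 67.3600167
  S ⇒ negate
  Lon: 40.64′ = 0.677333°; total 127.6773333
  E → positive
Point 2:
  Latitude: 55 + 27.316/60 = 55.4552667
  N ⇒ keep positive
  λ: 121 + 35.118/60 = 121.5853000
  E → positive
Point 3:
  Latitude: 27 + 9.687/60 = 27.1614500
  S → negative
  Longitude: 73 + 8.889/60 = 73.1481500
  hemisphere W, so the sign is −
Point 4:
  φ: 68 + 50.296/60 = 68.8382667
  N → positive
  λ: 16.386′ = 0.273100°; total 49.2731000
  hemisphere W, so the sign is −
Point 5:
  Lat: 82 + 56.4801/60 = 82.9413350
  S ⇒ negate
  λ: 34 + 38.032/60 = 34.6338667
  E ⇒ keep positive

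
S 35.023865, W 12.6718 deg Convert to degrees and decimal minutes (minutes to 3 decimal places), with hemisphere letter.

35° 1.432′ S, 12° 40.308′ W

Lat: minutes = (35.023865 − 35) × 60 = 1.43190
Longitude: minutes = (12.671800 − 12) × 60 = 40.30800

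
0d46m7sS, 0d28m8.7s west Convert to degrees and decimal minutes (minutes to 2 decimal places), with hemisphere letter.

0° 46.12′ S, 0° 28.15′ W

Latitude: 46 + 7/60 = 46.1167′
Lon: 28 + 8.7/60 = 28.1450′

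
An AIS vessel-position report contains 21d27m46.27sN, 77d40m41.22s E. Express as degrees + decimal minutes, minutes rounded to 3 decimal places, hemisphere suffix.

21° 27.771′ N, 77° 40.687′ E

Lat: seconds/60 = 0.77117; minutes = 27 + 0.77117 = 27.77117
Longitude: 40 + 41.22/60 = 40.68700′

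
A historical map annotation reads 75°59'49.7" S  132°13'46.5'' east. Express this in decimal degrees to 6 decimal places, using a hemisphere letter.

φ: 75° + 59/60 + 49.7/3600 = 75 + 0.983333 + 0.013806 = 75.9971389
λ: 13′ + 46.5″ = 13.77500′; 132 + 13.77500/60 = 132.2295833

75.997139° S, 132.229583° E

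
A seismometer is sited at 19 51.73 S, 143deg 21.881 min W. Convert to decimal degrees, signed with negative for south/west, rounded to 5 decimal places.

-19.86217, -143.36468

Lat: 51.73′ = 0.862167°; total 19.862167
hemisphere S, so the sign is −
Lon: 143 + 21.881/60 = 143.364683
hemisphere W, so the sign is −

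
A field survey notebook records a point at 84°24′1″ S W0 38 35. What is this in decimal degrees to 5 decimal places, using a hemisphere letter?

84.40028° S, 0.64306° W

φ: 84° + 24/60 + 1/3600 = 84 + 0.400000 + 0.000278 = 84.400278
Lon: 38′ + 35″ = 38.58333′; 0 + 38.58333/60 = 0.643056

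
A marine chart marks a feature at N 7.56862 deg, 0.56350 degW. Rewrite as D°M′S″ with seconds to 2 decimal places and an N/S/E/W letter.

7°34′7.03″ N, 0°33′48.60″ W

Lat: 0.568620° → 34.11720′; 0.11720 × 60 = 7.0320″
λ: 0.563500 × 60 = 33.81000′ → 33′, remainder × 60 = 48.6000″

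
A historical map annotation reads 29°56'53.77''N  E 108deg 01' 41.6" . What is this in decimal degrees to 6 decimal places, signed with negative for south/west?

29.948269, 108.028222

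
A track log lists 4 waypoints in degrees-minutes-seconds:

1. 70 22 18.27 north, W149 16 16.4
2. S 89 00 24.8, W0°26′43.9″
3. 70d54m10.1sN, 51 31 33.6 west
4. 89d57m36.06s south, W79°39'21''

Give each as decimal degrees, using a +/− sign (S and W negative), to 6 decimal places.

1. 70.371742, -149.271222
2. -89.006889, -0.445528
3. 70.902806, -51.526000
4. -89.960017, -79.655833

Point 1:
  φ: 22′ + 18.27″ = 22.30450′; 70 + 22.30450/60 = 70.3717417
  N ⇒ keep positive
  λ: 16′ + 16.4″ = 16.27333′; 149 + 16.27333/60 = 149.2712222
  W ⇒ negate
Point 2:
  Latitude: 89° + 0/60 + 24.8/3600 = 89 + 0.000000 + 0.006889 = 89.0068889
  S → negative
  λ: 0 + 26/60 + 43.9/3600 = 0.4455278
  W ⇒ negate
Point 3:
  Lat: 70 + 54/60 + 10.1/3600 = 70.9028056
  N ⇒ keep positive
  Longitude: 31′ + 33.6″ = 31.56000′; 51 + 31.56000/60 = 51.5260000
  W → negative
Point 4:
  Lat: 89° + 57/60 + 36.06/3600 = 89 + 0.950000 + 0.010017 = 89.9600167
  hemisphere S, so the sign is −
  Lon: 79° + 39/60 + 21/3600 = 79 + 0.650000 + 0.005833 = 79.6558333
  W → negative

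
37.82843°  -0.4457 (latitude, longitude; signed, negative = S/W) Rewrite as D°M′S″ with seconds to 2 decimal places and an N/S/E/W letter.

37°49′42.35″ N, 0°26′44.52″ W

Latitude: 0.828430 × 60 = 49.70580′ → 49′, remainder × 60 = 42.3480″
Longitude is negative → W; |value| = 0.445700
Longitude: 0.445700° → 26.74200′; 0.74200 × 60 = 44.5200″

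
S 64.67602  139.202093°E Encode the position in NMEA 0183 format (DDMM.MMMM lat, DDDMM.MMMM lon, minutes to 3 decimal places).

φ: minutes = (64.676020 − 64) × 60 = 40.56120
Lon: minutes = (139.202093 − 139) × 60 = 12.12558

6440.561,S / 13912.126,E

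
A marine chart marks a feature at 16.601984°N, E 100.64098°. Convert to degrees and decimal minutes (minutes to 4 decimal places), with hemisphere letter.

Lat: minutes = (16.601984 − 16) × 60 = 36.119040
λ: minutes = (100.640980 − 100) × 60 = 38.458800

16° 36.1190′ N, 100° 38.4588′ E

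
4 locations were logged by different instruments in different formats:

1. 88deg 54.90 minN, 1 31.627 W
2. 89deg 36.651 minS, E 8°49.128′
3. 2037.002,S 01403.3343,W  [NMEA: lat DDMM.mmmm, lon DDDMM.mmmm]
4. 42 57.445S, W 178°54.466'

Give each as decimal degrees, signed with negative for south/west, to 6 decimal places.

1. 88.915000, -1.527117
2. -89.610850, 8.818800
3. -20.616700, -14.055572
4. -42.957417, -178.907767

Point 1:
  Lat: 88 + 54.9/60 = 88.9150000
  N ⇒ keep positive
  Longitude: 1 + 31.627/60 = 1.5271167
  hemisphere W, so the sign is −
Point 2:
  Latitude: 36.651′ = 0.610850°; total 89.6108500
  hemisphere S, so the sign is −
  Lon: 49.128′ = 0.818800°; total 8.8188000
  E → positive
Point 3:
  Lat: split at 2 digits → 20° and 37.002′; 20 + 37.002/60 = 20.6167000
  hemisphere S, so the sign is −
  Lon: degrees = first 3 digits = 14, minutes = 3.3343; 14 + 3.3343/60 = 14.0555717
  W → negative
Point 4:
  Latitude: 57.445′ = 0.957417°; total 42.9574167
  S → negative
  Longitude: 54.466′ = 0.907767°; total 178.9077667
  hemisphere W, so the sign is −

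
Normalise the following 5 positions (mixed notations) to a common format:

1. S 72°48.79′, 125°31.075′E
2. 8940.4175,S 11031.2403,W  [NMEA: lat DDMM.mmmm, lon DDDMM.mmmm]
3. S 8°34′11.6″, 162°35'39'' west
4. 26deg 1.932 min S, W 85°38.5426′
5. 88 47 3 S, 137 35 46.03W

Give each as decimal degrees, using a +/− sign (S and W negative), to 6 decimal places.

Point 1:
  Lat: 72 + 48.79/60 = 72.8131667
  S → negative
  Longitude: 125 + 31.075/60 = 125.5179167
  E ⇒ keep positive
Point 2:
  Latitude: split at 2 digits → 89° and 40.4175′; 89 + 40.4175/60 = 89.6736250
  hemisphere S, so the sign is −
  Longitude: split at 3 digits → 110° and 31.2403′; 110 + 31.2403/60 = 110.5206717
  W → negative
Point 3:
  Lat: 8° + 34/60 + 11.6/3600 = 8 + 0.566667 + 0.003222 = 8.5698889
  S ⇒ negate
  Longitude: 162 + 35/60 + 39/3600 = 162.5941667
  W → negative
Point 4:
  φ: 1.932′ = 0.032200°; total 26.0322000
  S → negative
  λ: 38.5426′ = 0.642377°; total 85.6423767
  W → negative
Point 5:
  φ: 88° + 47/60 + 3/3600 = 88 + 0.783333 + 0.000833 = 88.7841667
  S → negative
  Longitude: 137° + 35/60 + 46.03/3600 = 137 + 0.583333 + 0.012786 = 137.5961194
  hemisphere W, so the sign is −

1. -72.813167, 125.517917
2. -89.673625, -110.520672
3. -8.569889, -162.594167
4. -26.032200, -85.642377
5. -88.784167, -137.596119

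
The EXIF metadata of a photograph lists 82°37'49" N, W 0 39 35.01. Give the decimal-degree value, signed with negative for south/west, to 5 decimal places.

Latitude: 37′ + 49″ = 37.81667′; 82 + 37.81667/60 = 82.630278
N → positive
λ: 0° + 39/60 + 35.01/3600 = 0 + 0.650000 + 0.009725 = 0.659725
hemisphere W, so the sign is −

82.63028, -0.65973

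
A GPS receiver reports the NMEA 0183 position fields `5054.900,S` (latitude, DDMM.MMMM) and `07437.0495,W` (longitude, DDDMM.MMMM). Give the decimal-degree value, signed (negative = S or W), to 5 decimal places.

-50.91500, -74.61749

Latitude: degrees = first 2 digits = 50, minutes = 54.9; 50 + 54.9/60 = 50.915000
S → negative
λ: degrees = first 3 digits = 74, minutes = 37.0495; 74 + 37.0495/60 = 74.617492
W ⇒ negate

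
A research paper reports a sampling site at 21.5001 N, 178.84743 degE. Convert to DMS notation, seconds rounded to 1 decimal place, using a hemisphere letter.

φ: 0.500100° → 30.00600′; 0.00600 × 60 = 0.360″
Longitude: 0.847430 × 60 = 50.84580′ → 50′, remainder × 60 = 50.748″

21°30′0.4″ N, 178°50′50.7″ E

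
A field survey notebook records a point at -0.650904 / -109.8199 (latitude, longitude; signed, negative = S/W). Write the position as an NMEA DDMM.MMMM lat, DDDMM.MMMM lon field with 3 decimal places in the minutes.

0039.054,S / 10949.194,W

Latitude is negative → S; |value| = 0.650904
Lat: fractional part 0.650904 → 39.05424 minutes
Longitude is negative → W; |value| = 109.819900
Longitude: minutes = (109.819900 − 109) × 60 = 49.19400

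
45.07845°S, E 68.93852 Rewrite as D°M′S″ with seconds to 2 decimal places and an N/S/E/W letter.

φ: 0.078450 × 60 = 4.70700′ → 4′, remainder × 60 = 42.4200″
Lon: 0.938520 × 60 = 56.31120′ → 56′, remainder × 60 = 18.6720″

45°04′42.42″ S, 68°56′18.67″ E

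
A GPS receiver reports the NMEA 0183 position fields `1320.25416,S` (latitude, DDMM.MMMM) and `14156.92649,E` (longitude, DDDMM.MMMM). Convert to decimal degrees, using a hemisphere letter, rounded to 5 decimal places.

13.33757° S, 141.94877° E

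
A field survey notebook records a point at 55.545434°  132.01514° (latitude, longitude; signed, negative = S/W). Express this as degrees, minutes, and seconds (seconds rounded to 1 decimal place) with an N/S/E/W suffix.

55°32′43.6″ N, 132°00′54.5″ E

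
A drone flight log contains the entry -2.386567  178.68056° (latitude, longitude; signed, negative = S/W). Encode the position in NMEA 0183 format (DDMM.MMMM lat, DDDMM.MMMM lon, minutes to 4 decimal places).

0223.1940,S / 17840.8336,E

Latitude is negative → S; |value| = 2.386567
Lat: minutes = (2.386567 − 2) × 60 = 23.194020
λ: minutes = (178.680560 − 178) × 60 = 40.833600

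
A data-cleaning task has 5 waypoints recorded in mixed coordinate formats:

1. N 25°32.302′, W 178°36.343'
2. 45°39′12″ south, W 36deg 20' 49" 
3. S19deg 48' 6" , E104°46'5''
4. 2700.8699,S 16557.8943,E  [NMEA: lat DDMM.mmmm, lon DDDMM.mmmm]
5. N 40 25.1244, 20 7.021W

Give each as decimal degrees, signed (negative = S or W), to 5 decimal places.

Point 1:
  Latitude: 25 + 32.302/60 = 25.538367
  N ⇒ keep positive
  Longitude: 36.343′ = 0.605717°; total 178.605717
  W ⇒ negate
Point 2:
  Latitude: 39′ + 12″ = 39.20000′; 45 + 39.20000/60 = 45.653333
  hemisphere S, so the sign is −
  λ: 20′ + 49″ = 20.81667′; 36 + 20.81667/60 = 36.346944
  W → negative
Point 3:
  φ: 19 + 48/60 + 6/3600 = 19.801667
  hemisphere S, so the sign is −
  λ: 104° + 46/60 + 5/3600 = 104 + 0.766667 + 0.001389 = 104.768056
  E → positive
Point 4:
  Lat: degrees = first 2 digits = 27, minutes = 0.8699; 27 + 0.8699/60 = 27.014498
  S → negative
  λ: degrees = first 3 digits = 165, minutes = 57.8943; 165 + 57.8943/60 = 165.964905
  E ⇒ keep positive
Point 5:
  φ: 40 + 25.1244/60 = 40.418740
  N ⇒ keep positive
  λ: 7.021′ = 0.117017°; total 20.117017
  W ⇒ negate

1. 25.53837, -178.60572
2. -45.65333, -36.34694
3. -19.80167, 104.76806
4. -27.01450, 165.96491
5. 40.41874, -20.11702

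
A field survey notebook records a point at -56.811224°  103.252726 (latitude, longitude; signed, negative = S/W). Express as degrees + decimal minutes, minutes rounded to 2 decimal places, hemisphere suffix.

56° 48.67′ S, 103° 15.16′ E

Latitude is negative → S; |value| = 56.811224
Lat: fractional part 0.811224 → 48.6734 minutes
λ: fractional part 0.252726 → 15.1636 minutes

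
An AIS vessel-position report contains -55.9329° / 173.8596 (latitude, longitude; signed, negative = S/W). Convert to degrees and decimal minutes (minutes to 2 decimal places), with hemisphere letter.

55° 55.97′ S, 173° 51.58′ E

Latitude is negative → S; |value| = 55.932900
Latitude: 55° + 0.932900 × 60 = 55° 55.9740′
λ: fractional part 0.859600 → 51.5760 minutes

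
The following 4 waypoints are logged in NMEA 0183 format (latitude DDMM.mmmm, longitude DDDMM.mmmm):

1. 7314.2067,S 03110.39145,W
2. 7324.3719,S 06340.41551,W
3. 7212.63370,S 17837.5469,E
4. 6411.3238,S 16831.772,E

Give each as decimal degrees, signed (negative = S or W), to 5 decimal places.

Point 1:
  Latitude: split at 2 digits → 73° and 14.2067′; 73 + 14.2067/60 = 73.236778
  S → negative
  Longitude: degrees = first 3 digits = 31, minutes = 10.39145; 31 + 10.39145/60 = 31.173191
  hemisphere W, so the sign is −
Point 2:
  Lat: split at 2 digits → 73° and 24.3719′; 73 + 24.3719/60 = 73.406198
  S → negative
  λ: split at 3 digits → 063° and 40.41551′; 63 + 40.41551/60 = 63.673592
  W → negative
Point 3:
  Lat: split at 2 digits → 72° and 12.6337′; 72 + 12.6337/60 = 72.210562
  S ⇒ negate
  Longitude: split at 3 digits → 178° and 37.5469′; 178 + 37.5469/60 = 178.625782
  E ⇒ keep positive
Point 4:
  φ: degrees = first 2 digits = 64, minutes = 11.3238; 64 + 11.3238/60 = 64.188730
  S ⇒ negate
  Longitude: degrees = first 3 digits = 168, minutes = 31.772; 168 + 31.772/60 = 168.529533
  E → positive

1. -73.23678, -31.17319
2. -73.40620, -63.67359
3. -72.21056, 178.62578
4. -64.18873, 168.52953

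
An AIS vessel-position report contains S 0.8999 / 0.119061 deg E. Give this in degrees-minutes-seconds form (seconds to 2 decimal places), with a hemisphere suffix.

0°53′59.64″ S, 0°07′8.62″ E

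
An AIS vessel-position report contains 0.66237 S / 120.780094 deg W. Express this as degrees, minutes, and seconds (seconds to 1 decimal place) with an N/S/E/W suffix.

0°39′44.5″ S, 120°46′48.3″ W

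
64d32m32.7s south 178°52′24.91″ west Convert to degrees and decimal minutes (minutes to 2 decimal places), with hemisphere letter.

64° 32.55′ S, 178° 52.42′ W

Lat: seconds/60 = 0.54500; minutes = 32 + 0.54500 = 32.5450
λ: seconds/60 = 0.41517; minutes = 52 + 0.41517 = 52.4152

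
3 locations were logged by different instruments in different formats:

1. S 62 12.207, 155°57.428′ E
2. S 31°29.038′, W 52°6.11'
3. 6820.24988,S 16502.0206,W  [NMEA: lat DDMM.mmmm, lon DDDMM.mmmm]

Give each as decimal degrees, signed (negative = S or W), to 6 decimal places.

Point 1:
  Latitude: 12.207′ = 0.203450°; total 62.2034500
  S → negative
  Lon: 155 + 57.428/60 = 155.9571333
  E ⇒ keep positive
Point 2:
  φ: 29.038′ = 0.483967°; total 31.4839667
  S ⇒ negate
  Longitude: 52 + 6.11/60 = 52.1018333
  hemisphere W, so the sign is −
Point 3:
  Lat: degrees = first 2 digits = 68, minutes = 20.24988; 68 + 20.24988/60 = 68.3374980
  S → negative
  Longitude: split at 3 digits → 165° and 2.0206′; 165 + 2.0206/60 = 165.0336767
  hemisphere W, so the sign is −

1. -62.203450, 155.957133
2. -31.483967, -52.101833
3. -68.337498, -165.033677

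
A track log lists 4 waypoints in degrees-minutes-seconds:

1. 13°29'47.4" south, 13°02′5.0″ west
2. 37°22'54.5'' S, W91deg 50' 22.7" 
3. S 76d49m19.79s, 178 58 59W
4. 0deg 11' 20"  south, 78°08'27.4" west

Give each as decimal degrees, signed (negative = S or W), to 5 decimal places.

1. -13.49650, -13.03472
2. -37.38181, -91.83964
3. -76.82216, -178.98306
4. -0.18889, -78.14094

Point 1:
  Lat: 13° + 29/60 + 47.4/3600 = 13 + 0.483333 + 0.013167 = 13.496500
  S ⇒ negate
  λ: 13° + 2/60 + 5/3600 = 13 + 0.033333 + 0.001389 = 13.034722
  W → negative
Point 2:
  Lat: 37° + 22/60 + 54.5/3600 = 37 + 0.366667 + 0.015139 = 37.381806
  S ⇒ negate
  Lon: 50′ + 22.7″ = 50.37833′; 91 + 50.37833/60 = 91.839639
  hemisphere W, so the sign is −
Point 3:
  Latitude: 76 + 49/60 + 19.79/3600 = 76.822164
  hemisphere S, so the sign is −
  λ: 58′ + 59″ = 58.98333′; 178 + 58.98333/60 = 178.983056
  W → negative
Point 4:
  Latitude: 11′ + 20″ = 11.33333′; 0 + 11.33333/60 = 0.188889
  S ⇒ negate
  λ: 78° + 8/60 + 27.4/3600 = 78 + 0.133333 + 0.007611 = 78.140944
  hemisphere W, so the sign is −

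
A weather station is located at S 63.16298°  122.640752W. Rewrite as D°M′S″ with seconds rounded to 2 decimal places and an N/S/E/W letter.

Lat: 0.162980° → 9.77880′; 0.77880 × 60 = 46.7280″
λ: 0.640752° → 38.44512′; 0.44512 × 60 = 26.7072″

63°09′46.73″ S, 122°38′26.71″ W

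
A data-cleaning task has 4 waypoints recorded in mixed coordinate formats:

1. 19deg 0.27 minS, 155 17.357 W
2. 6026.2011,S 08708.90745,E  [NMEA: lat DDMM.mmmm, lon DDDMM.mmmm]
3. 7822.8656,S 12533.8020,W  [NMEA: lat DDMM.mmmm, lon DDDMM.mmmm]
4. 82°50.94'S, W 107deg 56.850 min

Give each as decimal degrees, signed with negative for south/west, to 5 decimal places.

Point 1:
  φ: 19 + 0.27/60 = 19.004500
  S → negative
  Longitude: 155 + 17.357/60 = 155.289283
  W ⇒ negate
Point 2:
  Lat: degrees = first 2 digits = 60, minutes = 26.2011; 60 + 26.2011/60 = 60.436685
  S ⇒ negate
  Longitude: split at 3 digits → 087° and 8.90745′; 87 + 8.90745/60 = 87.148458
  E ⇒ keep positive
Point 3:
  φ: degrees = first 2 digits = 78, minutes = 22.8656; 78 + 22.8656/60 = 78.381093
  S → negative
  Lon: split at 3 digits → 125° and 33.802′; 125 + 33.802/60 = 125.563367
  hemisphere W, so the sign is −
Point 4:
  Latitude: 50.94′ = 0.849000°; total 82.849000
  S → negative
  Longitude: 107 + 56.85/60 = 107.947500
  W ⇒ negate

1. -19.00450, -155.28928
2. -60.43669, 87.14846
3. -78.38109, -125.56337
4. -82.84900, -107.94750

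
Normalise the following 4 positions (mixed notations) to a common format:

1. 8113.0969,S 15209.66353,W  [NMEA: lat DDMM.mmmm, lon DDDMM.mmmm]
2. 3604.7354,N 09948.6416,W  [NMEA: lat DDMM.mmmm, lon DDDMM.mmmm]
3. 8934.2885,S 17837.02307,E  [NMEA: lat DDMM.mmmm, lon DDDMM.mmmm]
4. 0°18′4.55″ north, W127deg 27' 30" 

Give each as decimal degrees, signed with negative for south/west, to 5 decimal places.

1. -81.21828, -152.16106
2. 36.07892, -99.81069
3. -89.57148, 178.61705
4. 0.30126, -127.45833

Point 1:
  φ: degrees = first 2 digits = 81, minutes = 13.0969; 81 + 13.0969/60 = 81.218282
  hemisphere S, so the sign is −
  Lon: degrees = first 3 digits = 152, minutes = 9.66353; 152 + 9.66353/60 = 152.161059
  hemisphere W, so the sign is −
Point 2:
  φ: degrees = first 2 digits = 36, minutes = 4.7354; 36 + 4.7354/60 = 36.078923
  N → positive
  Longitude: split at 3 digits → 099° and 48.6416′; 99 + 48.6416/60 = 99.810693
  hemisphere W, so the sign is −
Point 3:
  Latitude: split at 2 digits → 89° and 34.2885′; 89 + 34.2885/60 = 89.571475
  hemisphere S, so the sign is −
  Longitude: degrees = first 3 digits = 178, minutes = 37.02307; 178 + 37.02307/60 = 178.617051
  E ⇒ keep positive
Point 4:
  Lat: 0 + 18/60 + 4.55/3600 = 0.301264
  N ⇒ keep positive
  Longitude: 27′ + 30″ = 27.50000′; 127 + 27.50000/60 = 127.458333
  hemisphere W, so the sign is −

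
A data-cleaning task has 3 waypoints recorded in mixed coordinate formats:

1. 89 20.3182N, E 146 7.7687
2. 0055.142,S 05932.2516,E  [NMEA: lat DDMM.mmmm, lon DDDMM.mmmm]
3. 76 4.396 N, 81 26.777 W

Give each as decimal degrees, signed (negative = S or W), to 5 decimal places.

Point 1:
  Latitude: 20.3182′ = 0.338637°; total 89.338637
  N ⇒ keep positive
  Longitude: 146 + 7.7687/60 = 146.129478
  E → positive
Point 2:
  φ: degrees = first 2 digits = 0, minutes = 55.142; 0 + 55.142/60 = 0.919033
  hemisphere S, so the sign is −
  Longitude: degrees = first 3 digits = 59, minutes = 32.2516; 59 + 32.2516/60 = 59.537527
  E → positive
Point 3:
  Latitude: 4.396′ = 0.073267°; total 76.073267
  N ⇒ keep positive
  Longitude: 81 + 26.777/60 = 81.446283
  W ⇒ negate

1. 89.33864, 146.12948
2. -0.91903, 59.53753
3. 76.07327, -81.44628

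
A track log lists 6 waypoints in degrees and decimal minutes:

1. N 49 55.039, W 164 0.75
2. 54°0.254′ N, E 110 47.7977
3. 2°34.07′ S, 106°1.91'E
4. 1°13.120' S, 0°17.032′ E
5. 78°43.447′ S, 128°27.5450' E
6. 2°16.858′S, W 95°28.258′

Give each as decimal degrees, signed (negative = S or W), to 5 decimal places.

Point 1:
  φ: 55.039′ = 0.917317°; total 49.917317
  N → positive
  Lon: 0.75′ = 0.012500°; total 164.012500
  hemisphere W, so the sign is −
Point 2:
  Lat: 54 + 0.254/60 = 54.004233
  N ⇒ keep positive
  Longitude: 47.7977′ = 0.796628°; total 110.796628
  E → positive
Point 3:
  Lat: 2 + 34.07/60 = 2.567833
  S ⇒ negate
  λ: 106 + 1.91/60 = 106.031833
  E → positive
Point 4:
  Latitude: 1 + 13.12/60 = 1.218667
  hemisphere S, so the sign is −
  λ: 17.032′ = 0.283867°; total 0.283867
  E ⇒ keep positive
Point 5:
  Latitude: 43.447′ = 0.724117°; total 78.724117
  S → negative
  Longitude: 27.545′ = 0.459083°; total 128.459083
  E ⇒ keep positive
Point 6:
  Lat: 2 + 16.858/60 = 2.280967
  S → negative
  λ: 95 + 28.258/60 = 95.470967
  hemisphere W, so the sign is −

1. 49.91732, -164.01250
2. 54.00423, 110.79663
3. -2.56783, 106.03183
4. -1.21867, 0.28387
5. -78.72412, 128.45908
6. -2.28097, -95.47097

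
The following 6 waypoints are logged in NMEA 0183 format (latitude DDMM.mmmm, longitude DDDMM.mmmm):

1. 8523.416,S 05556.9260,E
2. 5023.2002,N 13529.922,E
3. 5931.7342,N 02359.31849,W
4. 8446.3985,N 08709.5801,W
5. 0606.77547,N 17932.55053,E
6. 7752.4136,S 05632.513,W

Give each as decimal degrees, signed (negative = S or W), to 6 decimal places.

Point 1:
  Lat: degrees = first 2 digits = 85, minutes = 23.416; 85 + 23.416/60 = 85.3902667
  S ⇒ negate
  λ: split at 3 digits → 055° and 56.926′; 55 + 56.926/60 = 55.9487667
  E ⇒ keep positive
Point 2:
  φ: degrees = first 2 digits = 50, minutes = 23.2002; 50 + 23.2002/60 = 50.3866700
  N → positive
  λ: split at 3 digits → 135° and 29.922′; 135 + 29.922/60 = 135.4987000
  E → positive
Point 3:
  φ: degrees = first 2 digits = 59, minutes = 31.7342; 59 + 31.7342/60 = 59.5289033
  N → positive
  Lon: degrees = first 3 digits = 23, minutes = 59.31849; 23 + 59.31849/60 = 23.9886415
  W ⇒ negate
Point 4:
  Latitude: split at 2 digits → 84° and 46.3985′; 84 + 46.3985/60 = 84.7733083
  N → positive
  Lon: degrees = first 3 digits = 87, minutes = 9.5801; 87 + 9.5801/60 = 87.1596683
  W ⇒ negate
Point 5:
  Lat: split at 2 digits → 06° and 6.77547′; 6 + 6.77547/60 = 6.1129245
  N → positive
  Longitude: split at 3 digits → 179° and 32.55053′; 179 + 32.55053/60 = 179.5425088
  E ⇒ keep positive
Point 6:
  Lat: split at 2 digits → 77° and 52.4136′; 77 + 52.4136/60 = 77.8735600
  S → negative
  Lon: split at 3 digits → 056° and 32.513′; 56 + 32.513/60 = 56.5418833
  W → negative

1. -85.390267, 55.948767
2. 50.386670, 135.498700
3. 59.528903, -23.988642
4. 84.773308, -87.159668
5. 6.112925, 179.542509
6. -77.873560, -56.541883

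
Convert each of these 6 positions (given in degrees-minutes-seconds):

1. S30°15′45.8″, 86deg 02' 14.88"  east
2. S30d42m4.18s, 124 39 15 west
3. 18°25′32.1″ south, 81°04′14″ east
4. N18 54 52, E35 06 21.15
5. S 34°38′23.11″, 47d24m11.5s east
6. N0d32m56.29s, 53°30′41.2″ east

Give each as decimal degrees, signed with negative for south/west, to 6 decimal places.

Point 1:
  Latitude: 30 + 15/60 + 45.8/3600 = 30.2627222
  S ⇒ negate
  λ: 2′ + 14.88″ = 2.24800′; 86 + 2.24800/60 = 86.0374667
  E → positive
Point 2:
  Latitude: 30 + 42/60 + 4.18/3600 = 30.7011611
  hemisphere S, so the sign is −
  Lon: 124 + 39/60 + 15/3600 = 124.6541667
  W ⇒ negate
Point 3:
  Lat: 25′ + 32.1″ = 25.53500′; 18 + 25.53500/60 = 18.4255833
  hemisphere S, so the sign is −
  Longitude: 81 + 4/60 + 14/3600 = 81.0705556
  E → positive
Point 4:
  Latitude: 18° + 54/60 + 52/3600 = 18 + 0.900000 + 0.014444 = 18.9144444
  N ⇒ keep positive
  λ: 35° + 6/60 + 21.15/3600 = 35 + 0.100000 + 0.005875 = 35.1058750
  E ⇒ keep positive
Point 5:
  Latitude: 38′ + 23.11″ = 38.38517′; 34 + 38.38517/60 = 34.6397528
  S → negative
  λ: 47 + 24/60 + 11.5/3600 = 47.4031944
  E ⇒ keep positive
Point 6:
  Latitude: 32′ + 56.29″ = 32.93817′; 0 + 32.93817/60 = 0.5489694
  N → positive
  Lon: 30′ + 41.2″ = 30.68667′; 53 + 30.68667/60 = 53.5114444
  E → positive

1. -30.262722, 86.037467
2. -30.701161, -124.654167
3. -18.425583, 81.070556
4. 18.914444, 35.105875
5. -34.639753, 47.403194
6. 0.548969, 53.511444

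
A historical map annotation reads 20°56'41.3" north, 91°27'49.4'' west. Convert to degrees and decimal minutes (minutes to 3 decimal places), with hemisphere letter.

φ: 56 + 41.3/60 = 56.68833′
Longitude: 27 + 49.4/60 = 27.82333′

20° 56.688′ N, 91° 27.823′ W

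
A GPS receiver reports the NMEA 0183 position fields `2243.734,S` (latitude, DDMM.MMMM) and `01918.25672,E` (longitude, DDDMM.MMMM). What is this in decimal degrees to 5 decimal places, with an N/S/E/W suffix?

φ: degrees = first 2 digits = 22, minutes = 43.734; 22 + 43.734/60 = 22.728900
Lon: degrees = first 3 digits = 19, minutes = 18.25672; 19 + 18.25672/60 = 19.304279

22.72890° S, 19.30428° E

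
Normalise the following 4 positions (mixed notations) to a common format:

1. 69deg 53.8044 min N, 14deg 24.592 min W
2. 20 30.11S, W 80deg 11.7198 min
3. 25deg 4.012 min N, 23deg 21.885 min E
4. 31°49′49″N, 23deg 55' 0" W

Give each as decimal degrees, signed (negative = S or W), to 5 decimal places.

Point 1:
  φ: 53.8044′ = 0.896740°; total 69.896740
  N → positive
  Lon: 24.592′ = 0.409867°; total 14.409867
  W ⇒ negate
Point 2:
  φ: 20 + 30.11/60 = 20.501833
  hemisphere S, so the sign is −
  λ: 11.7198′ = 0.195330°; total 80.195330
  W ⇒ negate
Point 3:
  φ: 25 + 4.012/60 = 25.066867
  N ⇒ keep positive
  λ: 21.885′ = 0.364750°; total 23.364750
  E → positive
Point 4:
  Latitude: 49′ + 49″ = 49.81667′; 31 + 49.81667/60 = 31.830278
  N ⇒ keep positive
  Lon: 23 + 55/60 + 0/3600 = 23.916667
  W → negative

1. 69.89674, -14.40987
2. -20.50183, -80.19533
3. 25.06687, 23.36475
4. 31.83028, -23.91667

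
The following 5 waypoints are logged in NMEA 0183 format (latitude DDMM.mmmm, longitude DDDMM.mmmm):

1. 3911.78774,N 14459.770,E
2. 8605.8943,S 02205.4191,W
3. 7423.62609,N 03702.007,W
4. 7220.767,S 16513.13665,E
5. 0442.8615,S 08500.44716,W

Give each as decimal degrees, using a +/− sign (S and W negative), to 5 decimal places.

1. 39.19646, 144.99617
2. -86.09824, -22.09032
3. 74.39377, -37.03345
4. -72.34612, 165.21894
5. -4.71436, -85.00745

Point 1:
  φ: degrees = first 2 digits = 39, minutes = 11.78774; 39 + 11.78774/60 = 39.196462
  N ⇒ keep positive
  Longitude: split at 3 digits → 144° and 59.77′; 144 + 59.77/60 = 144.996167
  E → positive
Point 2:
  φ: split at 2 digits → 86° and 5.8943′; 86 + 5.8943/60 = 86.098238
  S → negative
  Longitude: degrees = first 3 digits = 22, minutes = 5.4191; 22 + 5.4191/60 = 22.090318
  hemisphere W, so the sign is −
Point 3:
  φ: degrees = first 2 digits = 74, minutes = 23.62609; 74 + 23.62609/60 = 74.393768
  N ⇒ keep positive
  Longitude: split at 3 digits → 037° and 2.007′; 37 + 2.007/60 = 37.033450
  W → negative
Point 4:
  Lat: degrees = first 2 digits = 72, minutes = 20.767; 72 + 20.767/60 = 72.346117
  S ⇒ negate
  Longitude: degrees = first 3 digits = 165, minutes = 13.13665; 165 + 13.13665/60 = 165.218944
  E ⇒ keep positive
Point 5:
  Lat: split at 2 digits → 04° and 42.8615′; 4 + 42.8615/60 = 4.714358
  S ⇒ negate
  λ: split at 3 digits → 085° and 0.44716′; 85 + 0.44716/60 = 85.007453
  W ⇒ negate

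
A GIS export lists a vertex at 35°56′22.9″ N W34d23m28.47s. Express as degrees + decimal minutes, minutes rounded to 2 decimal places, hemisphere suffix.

35° 56.38′ N, 34° 23.47′ W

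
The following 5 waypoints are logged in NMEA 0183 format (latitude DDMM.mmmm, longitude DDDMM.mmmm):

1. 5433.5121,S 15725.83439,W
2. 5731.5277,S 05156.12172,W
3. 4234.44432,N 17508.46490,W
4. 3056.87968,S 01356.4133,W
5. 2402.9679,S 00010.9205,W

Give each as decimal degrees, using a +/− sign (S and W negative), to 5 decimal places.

Point 1:
  Lat: split at 2 digits → 54° and 33.5121′; 54 + 33.5121/60 = 54.558535
  S ⇒ negate
  Lon: degrees = first 3 digits = 157, minutes = 25.83439; 157 + 25.83439/60 = 157.430573
  hemisphere W, so the sign is −
Point 2:
  Latitude: degrees = first 2 digits = 57, minutes = 31.5277; 57 + 31.5277/60 = 57.525462
  S → negative
  λ: degrees = first 3 digits = 51, minutes = 56.12172; 51 + 56.12172/60 = 51.935362
  W ⇒ negate
Point 3:
  φ: split at 2 digits → 42° and 34.44432′; 42 + 34.44432/60 = 42.574072
  N ⇒ keep positive
  Longitude: split at 3 digits → 175° and 8.4649′; 175 + 8.4649/60 = 175.141082
  W ⇒ negate
Point 4:
  φ: degrees = first 2 digits = 30, minutes = 56.87968; 30 + 56.87968/60 = 30.947995
  S ⇒ negate
  λ: degrees = first 3 digits = 13, minutes = 56.4133; 13 + 56.4133/60 = 13.940222
  W → negative
Point 5:
  φ: split at 2 digits → 24° and 2.9679′; 24 + 2.9679/60 = 24.049465
  S → negative
  λ: degrees = first 3 digits = 0, minutes = 10.9205; 0 + 10.9205/60 = 0.182008
  hemisphere W, so the sign is −

1. -54.55854, -157.43057
2. -57.52546, -51.93536
3. 42.57407, -175.14108
4. -30.94799, -13.94022
5. -24.04947, -0.18201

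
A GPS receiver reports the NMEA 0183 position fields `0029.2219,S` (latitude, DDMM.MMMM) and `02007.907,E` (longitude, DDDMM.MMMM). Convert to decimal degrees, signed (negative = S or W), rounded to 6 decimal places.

-0.487032, 20.131783

Lat: split at 2 digits → 00° and 29.2219′; 0 + 29.2219/60 = 0.4870317
S → negative
Lon: split at 3 digits → 020° and 7.907′; 20 + 7.907/60 = 20.1317833
E → positive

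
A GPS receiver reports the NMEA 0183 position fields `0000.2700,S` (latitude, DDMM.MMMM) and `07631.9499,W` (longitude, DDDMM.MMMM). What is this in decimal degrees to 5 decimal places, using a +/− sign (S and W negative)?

-0.00450, -76.53250

Lat: split at 2 digits → 00° and 0.27′; 0 + 0.27/60 = 0.004500
hemisphere S, so the sign is −
λ: degrees = first 3 digits = 76, minutes = 31.9499; 76 + 31.9499/60 = 76.532498
hemisphere W, so the sign is −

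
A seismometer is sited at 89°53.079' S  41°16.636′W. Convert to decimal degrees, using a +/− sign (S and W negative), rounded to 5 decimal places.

-89.88465, -41.27727

Latitude: 89 + 53.079/60 = 89.884650
hemisphere S, so the sign is −
Lon: 41 + 16.636/60 = 41.277267
W ⇒ negate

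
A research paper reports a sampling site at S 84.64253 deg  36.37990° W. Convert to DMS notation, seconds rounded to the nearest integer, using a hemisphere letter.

84°38′33″ S, 36°22′48″ W

Latitude: whole degrees 84; 38.55180′ → 38′ and 33.11″
Lon: 0.379900 × 60 = 22.79400′ → 22′, remainder × 60 = 47.64″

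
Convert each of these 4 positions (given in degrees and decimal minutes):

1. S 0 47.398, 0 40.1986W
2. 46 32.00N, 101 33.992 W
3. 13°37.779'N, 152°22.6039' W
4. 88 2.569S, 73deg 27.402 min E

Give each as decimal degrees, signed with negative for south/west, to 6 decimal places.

Point 1:
  Lat: 0 + 47.398/60 = 0.7899667
  S ⇒ negate
  λ: 40.1986′ = 0.669977°; total 0.6699767
  hemisphere W, so the sign is −
Point 2:
  Lat: 32′ = 0.533333°; total 46.5333333
  N → positive
  Longitude: 101 + 33.992/60 = 101.5665333
  W → negative
Point 3:
  φ: 13 + 37.779/60 = 13.6296500
  N → positive
  Lon: 22.6039′ = 0.376732°; total 152.3767317
  hemisphere W, so the sign is −
Point 4:
  φ: 2.569′ = 0.042817°; total 88.0428167
  S → negative
  Longitude: 27.402′ = 0.456700°; total 73.4567000
  E → positive

1. -0.789967, -0.669977
2. 46.533333, -101.566533
3. 13.629650, -152.376732
4. -88.042817, 73.456700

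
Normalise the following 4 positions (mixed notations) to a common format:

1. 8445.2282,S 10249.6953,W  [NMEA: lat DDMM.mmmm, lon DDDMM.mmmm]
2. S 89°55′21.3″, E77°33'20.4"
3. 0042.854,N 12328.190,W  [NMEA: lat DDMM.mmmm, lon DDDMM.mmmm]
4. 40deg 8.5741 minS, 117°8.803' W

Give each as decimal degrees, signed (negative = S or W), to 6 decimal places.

Point 1:
  Latitude: degrees = first 2 digits = 84, minutes = 45.2282; 84 + 45.2282/60 = 84.7538033
  S ⇒ negate
  λ: split at 3 digits → 102° and 49.6953′; 102 + 49.6953/60 = 102.8282550
  W ⇒ negate
Point 2:
  Lat: 89° + 55/60 + 21.3/3600 = 89 + 0.916667 + 0.005917 = 89.9225833
  hemisphere S, so the sign is −
  λ: 33′ + 20.4″ = 33.34000′; 77 + 33.34000/60 = 77.5556667
  E ⇒ keep positive
Point 3:
  φ: split at 2 digits → 00° and 42.854′; 0 + 42.854/60 = 0.7142333
  N → positive
  Lon: split at 3 digits → 123° and 28.19′; 123 + 28.19/60 = 123.4698333
  W → negative
Point 4:
  Lat: 8.5741′ = 0.142902°; total 40.1429017
  S → negative
  Longitude: 117 + 8.803/60 = 117.1467167
  hemisphere W, so the sign is −

1. -84.753803, -102.828255
2. -89.922583, 77.555667
3. 0.714233, -123.469833
4. -40.142902, -117.146717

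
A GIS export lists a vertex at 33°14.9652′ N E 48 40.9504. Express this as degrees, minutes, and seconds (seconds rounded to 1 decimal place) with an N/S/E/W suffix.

33°14′57.9″ N, 48°40′57.0″ E

Latitude: fractional minutes 0.96520 × 60 = 57.912″
Longitude: fractional minutes 0.95040 × 60 = 57.024″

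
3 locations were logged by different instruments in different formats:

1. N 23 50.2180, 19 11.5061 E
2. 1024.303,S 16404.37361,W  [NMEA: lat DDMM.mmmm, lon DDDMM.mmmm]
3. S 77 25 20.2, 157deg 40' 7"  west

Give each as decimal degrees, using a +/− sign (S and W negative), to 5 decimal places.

1. 23.83697, 19.19177
2. -10.40505, -164.07289
3. -77.42228, -157.66861

Point 1:
  Lat: 50.218′ = 0.836967°; total 23.836967
  N ⇒ keep positive
  λ: 19 + 11.5061/60 = 19.191768
  E → positive
Point 2:
  Lat: split at 2 digits → 10° and 24.303′; 10 + 24.303/60 = 10.405050
  S → negative
  λ: degrees = first 3 digits = 164, minutes = 4.37361; 164 + 4.37361/60 = 164.072894
  W → negative
Point 3:
  Latitude: 77 + 25/60 + 20.2/3600 = 77.422278
  S ⇒ negate
  Longitude: 157° + 40/60 + 7/3600 = 157 + 0.666667 + 0.001944 = 157.668611
  W ⇒ negate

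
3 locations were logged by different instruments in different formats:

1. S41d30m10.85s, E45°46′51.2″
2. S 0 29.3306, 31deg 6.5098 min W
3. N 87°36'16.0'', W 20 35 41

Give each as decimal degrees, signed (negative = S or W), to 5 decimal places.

Point 1:
  φ: 41 + 30/60 + 10.85/3600 = 41.503014
  hemisphere S, so the sign is −
  Lon: 45° + 46/60 + 51.2/3600 = 45 + 0.766667 + 0.014222 = 45.780889
  E ⇒ keep positive
Point 2:
  Latitude: 29.3306′ = 0.488843°; total 0.488843
  S ⇒ negate
  Longitude: 6.5098′ = 0.108497°; total 31.108497
  hemisphere W, so the sign is −
Point 3:
  Lat: 36′ + 16″ = 36.26667′; 87 + 36.26667/60 = 87.604444
  N ⇒ keep positive
  Longitude: 20 + 35/60 + 41/3600 = 20.594722
  hemisphere W, so the sign is −

1. -41.50301, 45.78089
2. -0.48884, -31.10850
3. 87.60444, -20.59472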